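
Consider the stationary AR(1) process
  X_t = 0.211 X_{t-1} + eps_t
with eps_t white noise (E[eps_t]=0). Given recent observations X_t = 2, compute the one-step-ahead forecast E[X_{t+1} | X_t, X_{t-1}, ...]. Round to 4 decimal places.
E[X_{t+1} \mid \mathcal F_t] = 0.4220

For an AR(p) model X_t = c + sum_i phi_i X_{t-i} + eps_t, the
one-step-ahead conditional mean is
  E[X_{t+1} | X_t, ...] = c + sum_i phi_i X_{t+1-i}.
Substitute known values:
  E[X_{t+1} | ...] = (0.211) * (2)
                   = 0.4220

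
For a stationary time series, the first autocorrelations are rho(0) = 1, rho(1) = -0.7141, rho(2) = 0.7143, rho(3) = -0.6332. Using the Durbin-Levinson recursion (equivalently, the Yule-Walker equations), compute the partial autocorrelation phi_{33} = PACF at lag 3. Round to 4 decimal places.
\phi_{33} = -0.0940

The PACF at lag k is phi_{kk}, the last component of the solution
to the Yule-Walker system G_k phi = r_k where
  (G_k)_{ij} = rho(|i - j|), (r_k)_i = rho(i), i,j = 1..k.
Equivalently, Durbin-Levinson gives phi_{kk} iteratively:
  phi_{11} = rho(1)
  phi_{kk} = [rho(k) - sum_{j=1..k-1} phi_{k-1,j} rho(k-j)]
            / [1 - sum_{j=1..k-1} phi_{k-1,j} rho(j)],
  phi_{k,j} = phi_{k-1,j} - phi_{kk} phi_{k-1,k-j},  j = 1..k-1.
Step k = 1:
  phi_11 = rho(1) = -0.7141.
Step k = 2:
  phi_22 = [rho(2) - phi_11 rho(1)] / [1 - phi_11 rho(1)] = [0.7143 - (-0.7141)(-0.7141)] / [1 - (-0.7141)(-0.7141)]
         = 0.20436119 / 0.49006119 = 0.417012.
  Update: phi_21 = phi_11 - phi_22 phi_11 = -0.7141 - (0.417012)(-0.7141) = -0.416312.
Step k = 3:
  phi_33 = [rho(3) - phi_21 rho(2) - phi_22 rho(1)] / [1 - phi_21 rho(1) - phi_22 rho(2)]
    numerator   = -0.6332 - (-0.416312)(0.7143) - (0.417012)(-0.7141) = -0.03804035
    denominator = 1 - (-0.416312)(-0.7141) - (0.417012)(0.7143) = 0.40484021
  phi_33 = -0.03804035 / 0.40484021 = -0.094.
Therefore phi_{33} = -0.0940.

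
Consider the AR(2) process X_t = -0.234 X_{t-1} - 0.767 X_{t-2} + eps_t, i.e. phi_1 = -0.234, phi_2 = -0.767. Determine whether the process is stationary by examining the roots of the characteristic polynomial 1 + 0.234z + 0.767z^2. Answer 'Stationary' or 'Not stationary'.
\text{Stationary}

The AR(p) characteristic polynomial is P(z) = 1 + 0.234z + 0.767z^2.
Stationarity requires all roots to lie outside the unit circle, i.e. |z| > 1 for every root.
Set 1 + (0.234) z + (0.767) z^2 = 0, i.e. a z^2 + b z + c = 0 with a = 0.767, b = 0.234, c = 1.
Discriminant D = b^2 - 4ac = (0.234)^2 - 4*(0.767)*1 = 0.054756 - (3.068) = -3.013244.
D < 0, so the roots are the complex-conjugate pair z = (-b +/- i sqrt(-D)) / (2a) = -0.1525 +/- 1.1316i.
For a conjugate pair |z|^2 = z * conj(z) = (product of roots) = c/a = 1/(0.767) = 1.303781, so |z| = sqrt(1.303781) = 1.1418 for both roots.
Moduli of all roots: 1.1418, 1.1418.
All moduli strictly greater than 1? Yes.
Verdict: Stationary.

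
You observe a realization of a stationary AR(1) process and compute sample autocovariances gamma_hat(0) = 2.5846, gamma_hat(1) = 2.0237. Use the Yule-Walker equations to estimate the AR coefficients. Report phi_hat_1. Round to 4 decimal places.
\hat\phi_{1} = 0.7830

The Yule-Walker equations for an AR(p) process read, in matrix form,
  Gamma_p phi = r_p,   with   (Gamma_p)_{ij} = gamma(|i - j|),
                       (r_p)_i = gamma(i),   i,j = 1..p.
Substitute the sample gammas (Toeplitz matrix and right-hand side of size 1):
  Gamma_p = [[2.5846]]
  r_p     = [2.0237]
With p = 1 this is the single equation gamma(0) phi_1 = gamma(1):
  phi_hat_1 = gamma(1) / gamma(0) = 2.0237 / 2.5846 = 0.7830.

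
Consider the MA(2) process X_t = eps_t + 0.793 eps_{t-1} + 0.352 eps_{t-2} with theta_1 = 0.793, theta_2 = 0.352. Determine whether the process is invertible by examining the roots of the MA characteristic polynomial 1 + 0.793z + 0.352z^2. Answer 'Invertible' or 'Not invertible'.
\text{Invertible}

The MA(q) characteristic polynomial is P(z) = 1 + 0.793z + 0.352z^2.
Invertibility requires all roots to lie outside the unit circle, i.e. |z| > 1 for every root.
Set 1 + (0.793) z + (0.352) z^2 = 0, i.e. a z^2 + b z + c = 0 with a = 0.352, b = 0.793, c = 1.
Discriminant D = b^2 - 4ac = (0.793)^2 - 4*(0.352)*1 = 0.628849 - (1.408) = -0.779151.
D < 0, so the roots are the complex-conjugate pair z = (-b +/- i sqrt(-D)) / (2a) = -1.1264 +/- 1.2538i.
For a conjugate pair |z|^2 = z * conj(z) = (product of roots) = c/a = 1/(0.352) = 2.840909, so |z| = sqrt(2.840909) = 1.6855 for both roots.
Moduli of all roots: 1.6855, 1.6855.
All moduli strictly greater than 1? Yes.
Verdict: Invertible.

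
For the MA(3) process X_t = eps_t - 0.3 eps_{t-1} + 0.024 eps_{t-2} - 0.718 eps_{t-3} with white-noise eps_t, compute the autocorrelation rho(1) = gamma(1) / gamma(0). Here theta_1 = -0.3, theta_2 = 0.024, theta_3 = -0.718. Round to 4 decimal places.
\rho(1) = -0.2020

For an MA(q) process with theta_0 = 1, the autocovariance is
  gamma(k) = sigma^2 * sum_{i=0..q-k} theta_i * theta_{i+k},
and rho(k) = gamma(k) / gamma(0). Sigma^2 cancels.
  numerator   = (1)*(-0.3) + (-0.3)*(0.024) + (0.024)*(-0.718) = -0.324432.
  denominator = (1)^2 + (-0.3)^2 + (0.024)^2 + (-0.718)^2 = 1.6061.
  rho(1) = -0.324432 / 1.6061 = -0.2020.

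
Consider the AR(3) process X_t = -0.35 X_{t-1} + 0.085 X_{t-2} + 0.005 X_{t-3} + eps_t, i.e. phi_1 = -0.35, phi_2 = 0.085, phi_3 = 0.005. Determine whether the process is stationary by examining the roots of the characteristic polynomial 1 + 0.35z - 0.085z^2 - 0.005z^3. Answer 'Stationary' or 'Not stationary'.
\text{Stationary}

The AR(p) characteristic polynomial is P(z) = 1 + 0.35z - 0.085z^2 - 0.005z^3.
Stationarity requires all roots to lie outside the unit circle, i.e. |z| > 1 for every root.
Degree 3: look for a simple real root z0 first, then factor out (1 - z/z0) and solve the remaining quadratic.
Testing z0 = -2: P(-2) = 1 + (0.35)(-2) + (-0.085)(-2)^2 + (-0.005)(-2)^3
  = 1 + (-0.7) + (-0.34) + (0.04) = 0.  So z_0 = -2 is a root, |z_0| = 2.
Divide out the factor (1 + 0.5 z) = (1 - z/z0) (since 1/z0 = -0.5):
  P(z) = (1 + 0.5 z)(1 + (-0.15) z + (-0.01) z^2)
  [check: z-coef -0.15 - (-0.5) = 0.35; z^2-coef -0.01 - (-0.5)(-0.15) = -0.085; z^3-coef -(-0.5)(-0.01) = -0.005.]
Remaining roots from the quadratic factor 1 + (-0.15) z + (-0.01) z^2:
  Set 1 + (-0.15) z + (-0.01) z^2 = 0, i.e. a z^2 + b z + c = 0 with a = -0.01, b = -0.15, c = 1.
  Discriminant D = b^2 - 4ac = (-0.15)^2 - 4*(-0.01)*1 = 0.0225 - (-0.04) = 0.0625.
  D >= 0, so the roots are real: z = (-b +/- sqrt(D)) / (2a) = (0.15 +/- 0.25) / (-0.02).
    z_1 = (0.15 + 0.25) / (-0.02) = -20,   |z_1| = 20.
    z_2 = (0.15 - 0.25) / (-0.02) = 5,   |z_2| = 5.
Moduli of all roots: 2.0000, 20.0000, 5.0000.
All moduli strictly greater than 1? Yes.
Verdict: Stationary.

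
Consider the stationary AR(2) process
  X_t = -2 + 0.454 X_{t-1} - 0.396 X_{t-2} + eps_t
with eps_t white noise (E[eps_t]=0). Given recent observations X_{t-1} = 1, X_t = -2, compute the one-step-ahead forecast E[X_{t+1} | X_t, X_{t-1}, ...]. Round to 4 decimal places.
E[X_{t+1} \mid \mathcal F_t] = -3.3040

For an AR(p) model X_t = c + sum_i phi_i X_{t-i} + eps_t, the
one-step-ahead conditional mean is
  E[X_{t+1} | X_t, ...] = c + sum_i phi_i X_{t+1-i}.
Substitute known values:
  E[X_{t+1} | ...] = -2 + (0.454) * (-2) + (-0.396) * (1)
                   = -3.3040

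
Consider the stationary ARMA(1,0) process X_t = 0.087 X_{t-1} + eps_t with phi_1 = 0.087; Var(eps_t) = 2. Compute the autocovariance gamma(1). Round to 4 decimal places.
\gamma(1) = 0.1753

Multiply the model equation by X_{t-k} and take expectations. With theta_0 = psi_0 = 1 and psi_j the MA(infinity) weights, this gives
  gamma(k) - sum_i phi_i gamma(k-i) = c_k,
  c_k = sigma^2 * sum_{j=k..q} theta_j psi_{j-k}   (c_k = 0 for k > q),
using gamma(-m) = gamma(m).
Pure AR (q = 0): c_0 = sigma^2 = 2, c_k = 0 for k >= 1.
Equations for k = 0 and k = 1 (AR order 1):
  gamma(0) = phi_1 gamma(1) + c_0
  gamma(1) = phi_1 gamma(0) + c_1
Substituting the second into the first: gamma(0) (1 - phi_1^2) = c_0 + phi_1 c_1, so
  gamma(0) = c_0 / (1 - phi_1^2) = 2 / (1 - (0.087)^2) = 2 / 0.992431 = 2.015253.
  gamma(1) = phi_1 gamma(0) = (0.087)(2.015253) = 0.175327.
Therefore gamma(1) = 0.1753 (to 4 decimal places).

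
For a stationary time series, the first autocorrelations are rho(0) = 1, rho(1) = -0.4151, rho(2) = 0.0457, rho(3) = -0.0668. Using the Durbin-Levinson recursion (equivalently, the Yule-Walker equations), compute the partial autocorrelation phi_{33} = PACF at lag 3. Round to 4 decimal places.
\phi_{33} = -0.1341

The PACF at lag k is phi_{kk}, the last component of the solution
to the Yule-Walker system G_k phi = r_k where
  (G_k)_{ij} = rho(|i - j|), (r_k)_i = rho(i), i,j = 1..k.
Equivalently, Durbin-Levinson gives phi_{kk} iteratively:
  phi_{11} = rho(1)
  phi_{kk} = [rho(k) - sum_{j=1..k-1} phi_{k-1,j} rho(k-j)]
            / [1 - sum_{j=1..k-1} phi_{k-1,j} rho(j)],
  phi_{k,j} = phi_{k-1,j} - phi_{kk} phi_{k-1,k-j},  j = 1..k-1.
Step k = 1:
  phi_11 = rho(1) = -0.4151.
Step k = 2:
  phi_22 = [rho(2) - phi_11 rho(1)] / [1 - phi_11 rho(1)] = [0.0457 - (-0.4151)(-0.4151)] / [1 - (-0.4151)(-0.4151)]
         = -0.12660801 / 0.82769199 = -0.152965.
  Update: phi_21 = phi_11 - phi_22 phi_11 = -0.4151 - (-0.152965)(-0.4151) = -0.478596.
Step k = 3:
  phi_33 = [rho(3) - phi_21 rho(2) - phi_22 rho(1)] / [1 - phi_21 rho(1) - phi_22 rho(2)]
    numerator   = -0.0668 - (-0.478596)(0.0457) - (-0.152965)(-0.4151) = -0.10842399
    denominator = 1 - (-0.478596)(-0.4151) - (-0.152965)(0.0457) = 0.80832538
  phi_33 = -0.10842399 / 0.80832538 = -0.1341.
Therefore phi_{33} = -0.1341.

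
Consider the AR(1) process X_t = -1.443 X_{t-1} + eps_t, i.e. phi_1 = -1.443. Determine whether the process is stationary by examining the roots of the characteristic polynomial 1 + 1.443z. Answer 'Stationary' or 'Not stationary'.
\text{Not stationary}

The AR(p) characteristic polynomial is P(z) = 1 + 1.443z.
Stationarity requires all roots to lie outside the unit circle, i.e. |z| > 1 for every root.
This is linear in z: 1 + (1.443) z = 0  =>  z = -1/(1.443) = -0.693001,  |z| = 0.693001.
Moduli of all roots: 0.6930.
All moduli strictly greater than 1? No.
Verdict: Not stationary.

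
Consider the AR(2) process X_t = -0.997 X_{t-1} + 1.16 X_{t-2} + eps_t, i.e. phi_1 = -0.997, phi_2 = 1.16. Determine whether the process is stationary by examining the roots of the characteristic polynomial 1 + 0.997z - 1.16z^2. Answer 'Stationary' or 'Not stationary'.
\text{Not stationary}

The AR(p) characteristic polynomial is P(z) = 1 + 0.997z - 1.16z^2.
Stationarity requires all roots to lie outside the unit circle, i.e. |z| > 1 for every root.
Set 1 + (0.997) z + (-1.16) z^2 = 0, i.e. a z^2 + b z + c = 0 with a = -1.16, b = 0.997, c = 1.
Discriminant D = b^2 - 4ac = (0.997)^2 - 4*(-1.16)*1 = 0.994009 - (-4.64) = 5.634009.
D >= 0, so the roots are real: z = (-b +/- sqrt(D)) / (2a) = (-0.997 +/- 2.373607) / (-2.32).
  z_1 = (-0.997 + 2.373607) / (-2.32) = -0.5934,   |z_1| = 0.5934.
  z_2 = (-0.997 - 2.373607) / (-2.32) = 1.4528,   |z_2| = 1.4528.
Moduli of all roots: 0.5934, 1.4528.
All moduli strictly greater than 1? No.
Verdict: Not stationary.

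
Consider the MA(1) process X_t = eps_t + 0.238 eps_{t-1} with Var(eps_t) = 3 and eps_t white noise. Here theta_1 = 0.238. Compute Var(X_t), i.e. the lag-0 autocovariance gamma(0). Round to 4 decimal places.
\gamma(0) = 3.1699

For an MA(q) process X_t = eps_t + sum_i theta_i eps_{t-i} with
Var(eps_t) = sigma^2, the variance is
  gamma(0) = sigma^2 * (1 + sum_i theta_i^2).
  sum_i theta_i^2 = (0.238)^2 = 0.056644.
  gamma(0) = 3 * (1 + 0.056644) = 3 * 1.056644 = 3.169932, which rounds to 3.1699.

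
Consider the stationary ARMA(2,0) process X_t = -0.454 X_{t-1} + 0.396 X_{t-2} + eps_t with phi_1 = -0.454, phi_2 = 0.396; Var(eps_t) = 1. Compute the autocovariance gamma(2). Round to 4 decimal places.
\gamma(2) = 2.0100

Multiply the model equation by X_{t-k} and take expectations. With theta_0 = psi_0 = 1 and psi_j the MA(infinity) weights, this gives
  gamma(k) - sum_i phi_i gamma(k-i) = c_k,
  c_k = sigma^2 * sum_{j=k..q} theta_j psi_{j-k}   (c_k = 0 for k > q),
using gamma(-m) = gamma(m).
Pure AR (q = 0): c_0 = sigma^2 = 1, c_k = 0 for k >= 1.
Equations for k = 0, 1, 2 (AR order 2, c_2 = 0):
  (E0) gamma(0) = phi_1 gamma(1) + phi_2 gamma(2) + c_0
  (E1) gamma(1) = phi_1 gamma(0) + phi_2 gamma(1) + c_1
  (E2) gamma(2) = phi_1 gamma(1) + phi_2 gamma(0)
From (E1): gamma(1) = A gamma(0) + B with
  A = phi_1 / (1 - phi_2) = -0.454 / 0.604 = -0.751656,   B = c_1 / (1 - phi_2) = 0 / 0.604 = 0.
Insert (E2) into (E0): gamma(0) (1 - phi_2^2) = phi_1 (1 + phi_2) gamma(1) + c_0.
  phi_1 (1 + phi_2) = (-0.454)(1.396) = -0.633784,   1 - phi_2^2 = 0.843184.
Replace gamma(1) by A gamma(0) + B and collect gamma(0):
  gamma(0) [0.843184 - (-0.633784)(-0.751656)] = c_0 = 1
  gamma(0) * 0.366797 = 1
  gamma(0) = 1 / 0.366797 = 2.726306.
  gamma(1) = A gamma(0) = (-0.751656)(2.726306) = -2.049243.
  gamma(2) = phi_1 gamma(1) + phi_2 gamma(0) = (-0.454)(-2.049243) + (0.396)(2.726306) = 2.009974.
Therefore gamma(2) = 2.0100 (to 4 decimal places).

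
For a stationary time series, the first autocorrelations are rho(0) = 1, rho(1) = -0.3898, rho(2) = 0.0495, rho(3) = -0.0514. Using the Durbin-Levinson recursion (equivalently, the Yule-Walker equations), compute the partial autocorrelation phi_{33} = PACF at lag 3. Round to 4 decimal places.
\phi_{33} = -0.0920

The PACF at lag k is phi_{kk}, the last component of the solution
to the Yule-Walker system G_k phi = r_k where
  (G_k)_{ij} = rho(|i - j|), (r_k)_i = rho(i), i,j = 1..k.
Equivalently, Durbin-Levinson gives phi_{kk} iteratively:
  phi_{11} = rho(1)
  phi_{kk} = [rho(k) - sum_{j=1..k-1} phi_{k-1,j} rho(k-j)]
            / [1 - sum_{j=1..k-1} phi_{k-1,j} rho(j)],
  phi_{k,j} = phi_{k-1,j} - phi_{kk} phi_{k-1,k-j},  j = 1..k-1.
Step k = 1:
  phi_11 = rho(1) = -0.3898.
Step k = 2:
  phi_22 = [rho(2) - phi_11 rho(1)] / [1 - phi_11 rho(1)] = [0.0495 - (-0.3898)(-0.3898)] / [1 - (-0.3898)(-0.3898)]
         = -0.10244404 / 0.84805596 = -0.120799.
  Update: phi_21 = phi_11 - phi_22 phi_11 = -0.3898 - (-0.120799)(-0.3898) = -0.436887.
Step k = 3:
  phi_33 = [rho(3) - phi_21 rho(2) - phi_22 rho(1)] / [1 - phi_21 rho(1) - phi_22 rho(2)]
    numerator   = -0.0514 - (-0.436887)(0.0495) - (-0.120799)(-0.3898) = -0.0768614
    denominator = 1 - (-0.436887)(-0.3898) - (-0.120799)(0.0495) = 0.83568086
  phi_33 = -0.0768614 / 0.83568086 = -0.092.
Therefore phi_{33} = -0.0920.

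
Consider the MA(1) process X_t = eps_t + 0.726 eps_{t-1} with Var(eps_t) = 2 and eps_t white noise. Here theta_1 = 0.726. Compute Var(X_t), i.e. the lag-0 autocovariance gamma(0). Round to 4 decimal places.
\gamma(0) = 3.0542

For an MA(q) process X_t = eps_t + sum_i theta_i eps_{t-i} with
Var(eps_t) = sigma^2, the variance is
  gamma(0) = sigma^2 * (1 + sum_i theta_i^2).
  sum_i theta_i^2 = (0.726)^2 = 0.527076.
  gamma(0) = 2 * (1 + 0.527076) = 2 * 1.527076 = 3.054152, which rounds to 3.0542.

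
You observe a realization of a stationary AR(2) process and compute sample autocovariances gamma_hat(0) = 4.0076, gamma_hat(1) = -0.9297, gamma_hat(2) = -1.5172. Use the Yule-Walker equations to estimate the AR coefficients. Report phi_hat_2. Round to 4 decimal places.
\hat\phi_{2} = -0.4570

The Yule-Walker equations for an AR(p) process read, in matrix form,
  Gamma_p phi = r_p,   with   (Gamma_p)_{ij} = gamma(|i - j|),
                       (r_p)_i = gamma(i),   i,j = 1..p.
Substitute the sample gammas (Toeplitz matrix and right-hand side of size 2):
  Gamma_p = [[4.0076, -0.9297], [-0.9297, 4.0076]]
  r_p     = [-0.9297, -1.5172]
Written out:
  4.0076 phi_1 - 0.9297 phi_2 = -0.9297
  -0.9297 phi_1 + 4.0076 phi_2 = -1.5172
Solve by Cramer's rule:
  det = gamma(0)^2 - gamma(1)^2 = (4.0076)^2 - (-0.9297)^2 = 16.06085776 - 0.86434209 = 15.19651567
  phi_hat_1 = [gamma(1) gamma(0) - gamma(1) gamma(2)] / det = [(-0.9297)(4.0076) - (-0.9297)(-1.5172)] / 15.19651567 = -5.13640656 / 15.19651567 = -0.338
  phi_hat_2 = [gamma(0) gamma(2) - gamma(1)^2] / det = [(4.0076)(-1.5172) - (-0.9297)^2] / 15.19651567 = -6.94467281 / 15.19651567 = -0.457
So phi_hat = [-0.3380, -0.4570].
Therefore phi_hat_2 = -0.4570.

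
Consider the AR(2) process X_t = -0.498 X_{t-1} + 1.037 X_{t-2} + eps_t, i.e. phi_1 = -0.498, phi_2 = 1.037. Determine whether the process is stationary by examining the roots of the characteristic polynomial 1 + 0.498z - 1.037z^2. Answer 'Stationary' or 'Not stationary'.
\text{Not stationary}

The AR(p) characteristic polynomial is P(z) = 1 + 0.498z - 1.037z^2.
Stationarity requires all roots to lie outside the unit circle, i.e. |z| > 1 for every root.
Set 1 + (0.498) z + (-1.037) z^2 = 0, i.e. a z^2 + b z + c = 0 with a = -1.037, b = 0.498, c = 1.
Discriminant D = b^2 - 4ac = (0.498)^2 - 4*(-1.037)*1 = 0.248004 - (-4.148) = 4.396004.
D >= 0, so the roots are real: z = (-b +/- sqrt(D)) / (2a) = (-0.498 +/- 2.096665) / (-2.074).
  z_1 = (-0.498 + 2.096665) / (-2.074) = -0.7708,   |z_1| = 0.7708.
  z_2 = (-0.498 - 2.096665) / (-2.074) = 1.251,   |z_2| = 1.251.
Moduli of all roots: 0.7708, 1.2510.
All moduli strictly greater than 1? No.
Verdict: Not stationary.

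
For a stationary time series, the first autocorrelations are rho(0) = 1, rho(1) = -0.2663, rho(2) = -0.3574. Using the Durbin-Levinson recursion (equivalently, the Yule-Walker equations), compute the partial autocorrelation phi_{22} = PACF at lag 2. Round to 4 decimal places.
\phi_{22} = -0.4610

The PACF at lag k is phi_{kk}, the last component of the solution
to the Yule-Walker system G_k phi = r_k where
  (G_k)_{ij} = rho(|i - j|), (r_k)_i = rho(i), i,j = 1..k.
Equivalently, Durbin-Levinson gives phi_{kk} iteratively:
  phi_{11} = rho(1)
  phi_{kk} = [rho(k) - sum_{j=1..k-1} phi_{k-1,j} rho(k-j)]
            / [1 - sum_{j=1..k-1} phi_{k-1,j} rho(j)],
  phi_{k,j} = phi_{k-1,j} - phi_{kk} phi_{k-1,k-j},  j = 1..k-1.
Step k = 1:
  phi_11 = rho(1) = -0.2663.
Step k = 2:
  phi_22 = [rho(2) - phi_11 rho(1)] / [1 - phi_11 rho(1)] = [-0.3574 - (-0.2663)(-0.2663)] / [1 - (-0.2663)(-0.2663)]
         = -0.42831569 / 0.92908431 = -0.461.
Therefore phi_{22} = -0.4610.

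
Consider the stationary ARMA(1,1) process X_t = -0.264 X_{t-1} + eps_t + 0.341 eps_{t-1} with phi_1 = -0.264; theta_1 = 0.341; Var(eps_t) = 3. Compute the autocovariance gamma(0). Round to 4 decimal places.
\gamma(0) = 3.0191

Multiply the model equation by X_{t-k} and take expectations. With theta_0 = psi_0 = 1 and psi_j the MA(infinity) weights, this gives
  gamma(k) - sum_i phi_i gamma(k-i) = c_k,
  c_k = sigma^2 * sum_{j=k..q} theta_j psi_{j-k}   (c_k = 0 for k > q),
using gamma(-m) = gamma(m).
psi-weights needed (psi_j = theta_j + sum_i phi_i psi_{j-i}):
  psi_1 = theta_1 + phi_1 = 0.341 + (-0.264) = 0.077
Right-hand sides:
  c_0 = sigma^2 (1 + theta_1 psi_1) = 3 * (1 + (0.341)(0.077)) = 3 * 1.026257 = 3.078771
  c_1 = sigma^2 theta_1 = 3 * (0.341) = 1.023
  c_2 = 0
Equations for k = 0 and k = 1 (AR order 1):
  gamma(0) = phi_1 gamma(1) + c_0
  gamma(1) = phi_1 gamma(0) + c_1
Substituting the second into the first: gamma(0) (1 - phi_1^2) = c_0 + phi_1 c_1, so
  gamma(0) = (c_0 + phi_1 c_1) / (1 - phi_1^2) = (3.078771 + (-0.264)(1.023)) / (1 - (-0.264)^2) = 2.808699 / 0.930304 = 3.01912.
Therefore gamma(0) = 3.0191 (to 4 decimal places).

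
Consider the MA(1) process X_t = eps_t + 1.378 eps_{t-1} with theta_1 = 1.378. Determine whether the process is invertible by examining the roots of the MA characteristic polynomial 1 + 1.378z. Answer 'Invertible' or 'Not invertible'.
\text{Not invertible}

The MA(q) characteristic polynomial is P(z) = 1 + 1.378z.
Invertibility requires all roots to lie outside the unit circle, i.e. |z| > 1 for every root.
This is linear in z: 1 + (1.378) z = 0  =>  z = -1/(1.378) = -0.725689,  |z| = 0.725689.
Moduli of all roots: 0.7257.
All moduli strictly greater than 1? No.
Verdict: Not invertible.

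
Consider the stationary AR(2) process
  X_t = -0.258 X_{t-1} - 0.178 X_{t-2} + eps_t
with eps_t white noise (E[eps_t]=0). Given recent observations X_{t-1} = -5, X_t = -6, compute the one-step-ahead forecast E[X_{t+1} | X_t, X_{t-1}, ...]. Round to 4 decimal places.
E[X_{t+1} \mid \mathcal F_t] = 2.4380

For an AR(p) model X_t = c + sum_i phi_i X_{t-i} + eps_t, the
one-step-ahead conditional mean is
  E[X_{t+1} | X_t, ...] = c + sum_i phi_i X_{t+1-i}.
Substitute known values:
  E[X_{t+1} | ...] = (-0.258) * (-6) + (-0.178) * (-5)
                   = 2.4380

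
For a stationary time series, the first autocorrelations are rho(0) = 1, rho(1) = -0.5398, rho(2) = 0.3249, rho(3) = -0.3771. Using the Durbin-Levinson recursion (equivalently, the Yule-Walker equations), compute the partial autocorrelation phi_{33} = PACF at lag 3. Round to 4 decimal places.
\phi_{33} = -0.2609

The PACF at lag k is phi_{kk}, the last component of the solution
to the Yule-Walker system G_k phi = r_k where
  (G_k)_{ij} = rho(|i - j|), (r_k)_i = rho(i), i,j = 1..k.
Equivalently, Durbin-Levinson gives phi_{kk} iteratively:
  phi_{11} = rho(1)
  phi_{kk} = [rho(k) - sum_{j=1..k-1} phi_{k-1,j} rho(k-j)]
            / [1 - sum_{j=1..k-1} phi_{k-1,j} rho(j)],
  phi_{k,j} = phi_{k-1,j} - phi_{kk} phi_{k-1,k-j},  j = 1..k-1.
Step k = 1:
  phi_11 = rho(1) = -0.5398.
Step k = 2:
  phi_22 = [rho(2) - phi_11 rho(1)] / [1 - phi_11 rho(1)] = [0.3249 - (-0.5398)(-0.5398)] / [1 - (-0.5398)(-0.5398)]
         = 0.03351596 / 0.70861596 = 0.047298.
  Update: phi_21 = phi_11 - phi_22 phi_11 = -0.5398 - (0.047298)(-0.5398) = -0.514269.
Step k = 3:
  phi_33 = [rho(3) - phi_21 rho(2) - phi_22 rho(1)] / [1 - phi_21 rho(1) - phi_22 rho(2)]
    numerator   = -0.3771 - (-0.514269)(0.3249) - (0.047298)(-0.5398) = -0.18448277
    denominator = 1 - (-0.514269)(-0.5398) - (0.047298)(0.3249) = 0.70703073
  phi_33 = -0.18448277 / 0.70703073 = -0.2609.
Therefore phi_{33} = -0.2609.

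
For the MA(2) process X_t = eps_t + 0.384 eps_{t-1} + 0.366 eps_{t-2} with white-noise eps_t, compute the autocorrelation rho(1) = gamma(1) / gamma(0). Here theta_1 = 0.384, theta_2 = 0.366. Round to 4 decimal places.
\rho(1) = 0.4093

For an MA(q) process with theta_0 = 1, the autocovariance is
  gamma(k) = sigma^2 * sum_{i=0..q-k} theta_i * theta_{i+k},
and rho(k) = gamma(k) / gamma(0). Sigma^2 cancels.
  numerator   = (1)*(0.384) + (0.384)*(0.366) = 0.524544.
  denominator = (1)^2 + (0.384)^2 + (0.366)^2 = 1.281412.
  rho(1) = 0.524544 / 1.281412 = 0.4093.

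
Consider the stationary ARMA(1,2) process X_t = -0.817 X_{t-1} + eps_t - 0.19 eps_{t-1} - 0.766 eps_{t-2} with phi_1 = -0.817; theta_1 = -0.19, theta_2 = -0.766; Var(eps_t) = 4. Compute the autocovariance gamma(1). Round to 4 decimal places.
\gamma(1) = -4.2881

Multiply the model equation by X_{t-k} and take expectations. With theta_0 = psi_0 = 1 and psi_j the MA(infinity) weights, this gives
  gamma(k) - sum_i phi_i gamma(k-i) = c_k,
  c_k = sigma^2 * sum_{j=k..q} theta_j psi_{j-k}   (c_k = 0 for k > q),
using gamma(-m) = gamma(m).
psi-weights needed (psi_j = theta_j + sum_i phi_i psi_{j-i}):
  psi_1 = theta_1 + phi_1 = -0.19 + (-0.817) = -1.007
  psi_2 = theta_2 + phi_1 psi_1 = -0.766 + (-0.817)(-1.007) = 0.056719
Right-hand sides:
  c_0 = sigma^2 (1 + theta_1 psi_1 + theta_2 psi_2) = 4 * (1 + (-0.19)(-1.007) + (-0.766)(0.056719)) = 4 * 1.147883 = 4.591533
  c_1 = sigma^2 (theta_1 + theta_2 psi_1) = 4 * (-0.19 + (-0.766)(-1.007)) = 2.325448
  c_2 = sigma^2 theta_2 = 4 * (-0.766) = -3.064
Equations for k = 0 and k = 1 (AR order 1):
  gamma(0) = phi_1 gamma(1) + c_0
  gamma(1) = phi_1 gamma(0) + c_1
Substituting the second into the first: gamma(0) (1 - phi_1^2) = c_0 + phi_1 c_1, so
  gamma(0) = (c_0 + phi_1 c_1) / (1 - phi_1^2) = (4.591533 + (-0.817)(2.325448)) / (1 - (-0.817)^2) = 2.691642 / 0.332511 = 8.094896.
  gamma(1) = phi_1 gamma(0) + c_1 = (-0.817)(8.094896) + (2.325448) = -4.288082.
Therefore gamma(1) = -4.2881 (to 4 decimal places).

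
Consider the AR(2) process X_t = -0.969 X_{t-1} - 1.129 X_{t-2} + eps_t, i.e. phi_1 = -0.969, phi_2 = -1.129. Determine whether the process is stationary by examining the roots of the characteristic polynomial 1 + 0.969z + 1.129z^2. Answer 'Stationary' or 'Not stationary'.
\text{Not stationary}

The AR(p) characteristic polynomial is P(z) = 1 + 0.969z + 1.129z^2.
Stationarity requires all roots to lie outside the unit circle, i.e. |z| > 1 for every root.
Set 1 + (0.969) z + (1.129) z^2 = 0, i.e. a z^2 + b z + c = 0 with a = 1.129, b = 0.969, c = 1.
Discriminant D = b^2 - 4ac = (0.969)^2 - 4*(1.129)*1 = 0.938961 - (4.516) = -3.577039.
D < 0, so the roots are the complex-conjugate pair z = (-b +/- i sqrt(-D)) / (2a) = -0.4291 +/- 0.8376i.
For a conjugate pair |z|^2 = z * conj(z) = (product of roots) = c/a = 1/(1.129) = 0.88574, so |z| = sqrt(0.88574) = 0.9411 for both roots.
Moduli of all roots: 0.9411, 0.9411.
All moduli strictly greater than 1? No.
Verdict: Not stationary.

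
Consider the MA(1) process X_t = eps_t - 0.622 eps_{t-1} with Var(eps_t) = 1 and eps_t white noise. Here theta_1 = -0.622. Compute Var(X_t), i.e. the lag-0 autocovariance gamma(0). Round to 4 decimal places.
\gamma(0) = 1.3869

For an MA(q) process X_t = eps_t + sum_i theta_i eps_{t-i} with
Var(eps_t) = sigma^2, the variance is
  gamma(0) = sigma^2 * (1 + sum_i theta_i^2).
  sum_i theta_i^2 = (-0.622)^2 = 0.386884.
  gamma(0) = 1 * (1 + 0.386884) = 1 * 1.386884 = 1.386884, which rounds to 1.3869.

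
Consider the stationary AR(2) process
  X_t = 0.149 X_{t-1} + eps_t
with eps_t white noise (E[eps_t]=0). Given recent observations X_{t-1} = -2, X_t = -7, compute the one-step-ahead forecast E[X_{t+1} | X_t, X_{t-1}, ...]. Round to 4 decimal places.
E[X_{t+1} \mid \mathcal F_t] = -1.0430

For an AR(p) model X_t = c + sum_i phi_i X_{t-i} + eps_t, the
one-step-ahead conditional mean is
  E[X_{t+1} | X_t, ...] = c + sum_i phi_i X_{t+1-i}.
Substitute known values:
  E[X_{t+1} | ...] = (0.149) * (-7) + (-0) * (-2)
                   = -1.0430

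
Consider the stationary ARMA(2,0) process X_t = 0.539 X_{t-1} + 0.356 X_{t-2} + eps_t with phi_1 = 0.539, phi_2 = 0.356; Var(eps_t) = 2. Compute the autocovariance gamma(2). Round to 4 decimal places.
\gamma(2) = 6.1719

Multiply the model equation by X_{t-k} and take expectations. With theta_0 = psi_0 = 1 and psi_j the MA(infinity) weights, this gives
  gamma(k) - sum_i phi_i gamma(k-i) = c_k,
  c_k = sigma^2 * sum_{j=k..q} theta_j psi_{j-k}   (c_k = 0 for k > q),
using gamma(-m) = gamma(m).
Pure AR (q = 0): c_0 = sigma^2 = 2, c_k = 0 for k >= 1.
Equations for k = 0, 1, 2 (AR order 2, c_2 = 0):
  (E0) gamma(0) = phi_1 gamma(1) + phi_2 gamma(2) + c_0
  (E1) gamma(1) = phi_1 gamma(0) + phi_2 gamma(1) + c_1
  (E2) gamma(2) = phi_1 gamma(1) + phi_2 gamma(0)
From (E1): gamma(1) = A gamma(0) + B with
  A = phi_1 / (1 - phi_2) = 0.539 / 0.644 = 0.836957,   B = c_1 / (1 - phi_2) = 0 / 0.644 = 0.
Insert (E2) into (E0): gamma(0) (1 - phi_2^2) = phi_1 (1 + phi_2) gamma(1) + c_0.
  phi_1 (1 + phi_2) = (0.539)(1.356) = 0.730884,   1 - phi_2^2 = 0.873264.
Replace gamma(1) by A gamma(0) + B and collect gamma(0):
  gamma(0) [0.873264 - (0.730884)(0.836957)] = c_0 = 2
  gamma(0) * 0.261546 = 2
  gamma(0) = 2 / 0.261546 = 7.646842.
  gamma(1) = A gamma(0) = (0.836957)(7.646842) = 6.400074.
  gamma(2) = phi_1 gamma(1) + phi_2 gamma(0) = (0.539)(6.400074) + (0.356)(7.646842) = 6.171916.
Therefore gamma(2) = 6.1719 (to 4 decimal places).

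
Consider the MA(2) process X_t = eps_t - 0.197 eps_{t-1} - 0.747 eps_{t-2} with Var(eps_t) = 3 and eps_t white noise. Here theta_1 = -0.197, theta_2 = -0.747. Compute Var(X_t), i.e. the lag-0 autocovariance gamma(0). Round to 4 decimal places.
\gamma(0) = 4.7905

For an MA(q) process X_t = eps_t + sum_i theta_i eps_{t-i} with
Var(eps_t) = sigma^2, the variance is
  gamma(0) = sigma^2 * (1 + sum_i theta_i^2).
  sum_i theta_i^2 = (-0.197)^2 + (-0.747)^2 = 0.038809 + 0.558009 = 0.596818.
  gamma(0) = 3 * (1 + 0.596818) = 3 * 1.596818 = 4.790454, which rounds to 4.7905.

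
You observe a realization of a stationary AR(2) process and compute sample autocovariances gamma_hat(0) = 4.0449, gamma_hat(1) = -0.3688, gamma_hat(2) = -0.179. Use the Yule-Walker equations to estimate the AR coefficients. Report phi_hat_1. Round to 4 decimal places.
\hat\phi_{1} = -0.0960

The Yule-Walker equations for an AR(p) process read, in matrix form,
  Gamma_p phi = r_p,   with   (Gamma_p)_{ij} = gamma(|i - j|),
                       (r_p)_i = gamma(i),   i,j = 1..p.
Substitute the sample gammas (Toeplitz matrix and right-hand side of size 2):
  Gamma_p = [[4.0449, -0.3688], [-0.3688, 4.0449]]
  r_p     = [-0.3688, -0.179]
Written out:
  4.0449 phi_1 - 0.3688 phi_2 = -0.3688
  -0.3688 phi_1 + 4.0449 phi_2 = -0.179
Solve by Cramer's rule:
  det = gamma(0)^2 - gamma(1)^2 = (4.0449)^2 - (-0.3688)^2 = 16.36121601 - 0.13601344 = 16.22520257
  phi_hat_1 = [gamma(1) gamma(0) - gamma(1) gamma(2)] / det = [(-0.3688)(4.0449) - (-0.3688)(-0.179)] / 16.22520257 = -1.55777432 / 16.22520257 = -0.096
  phi_hat_2 = [gamma(0) gamma(2) - gamma(1)^2] / det = [(4.0449)(-0.179) - (-0.3688)^2] / 16.22520257 = -0.86005054 / 16.22520257 = -0.053
So phi_hat = [-0.0960, -0.0530].
Therefore phi_hat_1 = -0.0960.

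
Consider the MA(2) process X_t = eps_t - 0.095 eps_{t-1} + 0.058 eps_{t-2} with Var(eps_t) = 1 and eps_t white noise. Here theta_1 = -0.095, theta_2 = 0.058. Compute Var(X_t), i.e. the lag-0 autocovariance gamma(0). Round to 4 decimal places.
\gamma(0) = 1.0124

For an MA(q) process X_t = eps_t + sum_i theta_i eps_{t-i} with
Var(eps_t) = sigma^2, the variance is
  gamma(0) = sigma^2 * (1 + sum_i theta_i^2).
  sum_i theta_i^2 = (-0.095)^2 + (0.058)^2 = 0.009025 + 0.003364 = 0.012389.
  gamma(0) = 1 * (1 + 0.012389) = 1 * 1.012389 = 1.012389, which rounds to 1.0124.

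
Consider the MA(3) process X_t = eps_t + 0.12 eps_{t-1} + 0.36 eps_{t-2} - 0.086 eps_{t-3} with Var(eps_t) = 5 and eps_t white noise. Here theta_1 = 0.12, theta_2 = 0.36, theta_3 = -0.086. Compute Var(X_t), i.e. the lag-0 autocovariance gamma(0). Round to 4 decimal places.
\gamma(0) = 5.7570

For an MA(q) process X_t = eps_t + sum_i theta_i eps_{t-i} with
Var(eps_t) = sigma^2, the variance is
  gamma(0) = sigma^2 * (1 + sum_i theta_i^2).
  sum_i theta_i^2 = (0.12)^2 + (0.36)^2 + (-0.086)^2 = 0.0144 + 0.1296 + 0.007396 = 0.151396.
  gamma(0) = 5 * (1 + 0.151396) = 5 * 1.151396 = 5.75698, which rounds to 5.7570.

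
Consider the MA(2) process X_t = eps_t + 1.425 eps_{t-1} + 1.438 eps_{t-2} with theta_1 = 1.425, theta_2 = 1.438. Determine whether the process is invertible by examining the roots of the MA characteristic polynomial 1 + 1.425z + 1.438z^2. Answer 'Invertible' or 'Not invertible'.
\text{Not invertible}

The MA(q) characteristic polynomial is P(z) = 1 + 1.425z + 1.438z^2.
Invertibility requires all roots to lie outside the unit circle, i.e. |z| > 1 for every root.
Set 1 + (1.425) z + (1.438) z^2 = 0, i.e. a z^2 + b z + c = 0 with a = 1.438, b = 1.425, c = 1.
Discriminant D = b^2 - 4ac = (1.425)^2 - 4*(1.438)*1 = 2.030625 - (5.752) = -3.721375.
D < 0, so the roots are the complex-conjugate pair z = (-b +/- i sqrt(-D)) / (2a) = -0.4955 +/- 0.6708i.
For a conjugate pair |z|^2 = z * conj(z) = (product of roots) = c/a = 1/(1.438) = 0.69541, so |z| = sqrt(0.69541) = 0.8339 for both roots.
Moduli of all roots: 0.8339, 0.8339.
All moduli strictly greater than 1? No.
Verdict: Not invertible.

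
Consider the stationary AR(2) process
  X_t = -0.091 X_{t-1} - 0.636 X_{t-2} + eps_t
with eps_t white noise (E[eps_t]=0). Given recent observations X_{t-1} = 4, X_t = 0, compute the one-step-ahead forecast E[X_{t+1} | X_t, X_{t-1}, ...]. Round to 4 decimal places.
E[X_{t+1} \mid \mathcal F_t] = -2.5440

For an AR(p) model X_t = c + sum_i phi_i X_{t-i} + eps_t, the
one-step-ahead conditional mean is
  E[X_{t+1} | X_t, ...] = c + sum_i phi_i X_{t+1-i}.
Substitute known values:
  E[X_{t+1} | ...] = (-0.091) * (0) + (-0.636) * (4)
                   = -2.5440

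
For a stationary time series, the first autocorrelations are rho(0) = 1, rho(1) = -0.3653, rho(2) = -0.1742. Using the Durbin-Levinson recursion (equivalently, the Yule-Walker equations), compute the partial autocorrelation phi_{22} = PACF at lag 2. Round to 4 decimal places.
\phi_{22} = -0.3550

The PACF at lag k is phi_{kk}, the last component of the solution
to the Yule-Walker system G_k phi = r_k where
  (G_k)_{ij} = rho(|i - j|), (r_k)_i = rho(i), i,j = 1..k.
Equivalently, Durbin-Levinson gives phi_{kk} iteratively:
  phi_{11} = rho(1)
  phi_{kk} = [rho(k) - sum_{j=1..k-1} phi_{k-1,j} rho(k-j)]
            / [1 - sum_{j=1..k-1} phi_{k-1,j} rho(j)],
  phi_{k,j} = phi_{k-1,j} - phi_{kk} phi_{k-1,k-j},  j = 1..k-1.
Step k = 1:
  phi_11 = rho(1) = -0.3653.
Step k = 2:
  phi_22 = [rho(2) - phi_11 rho(1)] / [1 - phi_11 rho(1)] = [-0.1742 - (-0.3653)(-0.3653)] / [1 - (-0.3653)(-0.3653)]
         = -0.30764409 / 0.86655591 = -0.355.
Therefore phi_{22} = -0.3550.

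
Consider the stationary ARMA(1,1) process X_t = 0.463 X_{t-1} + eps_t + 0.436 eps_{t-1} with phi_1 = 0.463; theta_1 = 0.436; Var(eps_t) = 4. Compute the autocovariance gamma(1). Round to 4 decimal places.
\gamma(1) = 5.5012

Multiply the model equation by X_{t-k} and take expectations. With theta_0 = psi_0 = 1 and psi_j the MA(infinity) weights, this gives
  gamma(k) - sum_i phi_i gamma(k-i) = c_k,
  c_k = sigma^2 * sum_{j=k..q} theta_j psi_{j-k}   (c_k = 0 for k > q),
using gamma(-m) = gamma(m).
psi-weights needed (psi_j = theta_j + sum_i phi_i psi_{j-i}):
  psi_1 = theta_1 + phi_1 = 0.436 + (0.463) = 0.899
Right-hand sides:
  c_0 = sigma^2 (1 + theta_1 psi_1) = 4 * (1 + (0.436)(0.899)) = 4 * 1.391964 = 5.567856
  c_1 = sigma^2 theta_1 = 4 * (0.436) = 1.744
  c_2 = 0
Equations for k = 0 and k = 1 (AR order 1):
  gamma(0) = phi_1 gamma(1) + c_0
  gamma(1) = phi_1 gamma(0) + c_1
Substituting the second into the first: gamma(0) (1 - phi_1^2) = c_0 + phi_1 c_1, so
  gamma(0) = (c_0 + phi_1 c_1) / (1 - phi_1^2) = (5.567856 + (0.463)(1.744)) / (1 - (0.463)^2) = 6.375328 / 0.785631 = 8.114914.
  gamma(1) = phi_1 gamma(0) + c_1 = (0.463)(8.114914) + (1.744) = 5.501205.
Therefore gamma(1) = 5.5012 (to 4 decimal places).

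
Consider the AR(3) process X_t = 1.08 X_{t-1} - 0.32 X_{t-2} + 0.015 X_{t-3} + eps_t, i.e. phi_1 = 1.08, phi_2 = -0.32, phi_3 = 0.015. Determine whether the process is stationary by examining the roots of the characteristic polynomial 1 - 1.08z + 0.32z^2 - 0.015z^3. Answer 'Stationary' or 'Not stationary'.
\text{Stationary}

The AR(p) characteristic polynomial is P(z) = 1 - 1.08z + 0.32z^2 - 0.015z^3.
Stationarity requires all roots to lie outside the unit circle, i.e. |z| > 1 for every root.
Degree 3: look for a simple real root z0 first, then factor out (1 - z/z0) and solve the remaining quadratic.
Testing z0 = 2: P(2) = 1 + (-1.08)(2) + (0.32)(2)^2 + (-0.015)(2)^3
  = 1 + (-2.16) + (1.28) + (-0.12) = 0.  So z_0 = 2 is a root, |z_0| = 2.
Divide out the factor (1 - 0.5 z) = (1 - z/z0) (since 1/z0 = 0.5):
  P(z) = (1 - 0.5 z)(1 + (-0.58) z + (0.03) z^2)
  [check: z-coef -0.58 - (0.5) = -1.08; z^2-coef 0.03 - (0.5)(-0.58) = 0.32; z^3-coef -(0.5)(0.03) = -0.015.]
Remaining roots from the quadratic factor 1 + (-0.58) z + (0.03) z^2:
  Set 1 + (-0.58) z + (0.03) z^2 = 0, i.e. a z^2 + b z + c = 0 with a = 0.03, b = -0.58, c = 1.
  Discriminant D = b^2 - 4ac = (-0.58)^2 - 4*(0.03)*1 = 0.3364 - (0.12) = 0.2164.
  D >= 0, so the roots are real: z = (-b +/- sqrt(D)) / (2a) = (0.58 +/- 0.465188) / (0.06).
    z_1 = (0.58 + 0.465188) / (0.06) = 17.4198,   |z_1| = 17.4198.
    z_2 = (0.58 - 0.465188) / (0.06) = 1.9135,   |z_2| = 1.9135.
Moduli of all roots: 2.0000, 17.4198, 1.9135.
All moduli strictly greater than 1? Yes.
Verdict: Stationary.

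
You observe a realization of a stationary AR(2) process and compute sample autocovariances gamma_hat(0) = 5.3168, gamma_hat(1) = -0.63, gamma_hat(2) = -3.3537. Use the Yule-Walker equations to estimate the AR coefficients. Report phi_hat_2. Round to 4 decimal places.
\hat\phi_{2} = -0.6540

The Yule-Walker equations for an AR(p) process read, in matrix form,
  Gamma_p phi = r_p,   with   (Gamma_p)_{ij} = gamma(|i - j|),
                       (r_p)_i = gamma(i),   i,j = 1..p.
Substitute the sample gammas (Toeplitz matrix and right-hand side of size 2):
  Gamma_p = [[5.3168, -0.63], [-0.63, 5.3168]]
  r_p     = [-0.63, -3.3537]
Written out:
  5.3168 phi_1 - 0.63 phi_2 = -0.63
  -0.63 phi_1 + 5.3168 phi_2 = -3.3537
Solve by Cramer's rule:
  det = gamma(0)^2 - gamma(1)^2 = (5.3168)^2 - (-0.63)^2 = 28.26836224 - 0.3969 = 27.87146224
  phi_hat_1 = [gamma(1) gamma(0) - gamma(1) gamma(2)] / det = [(-0.63)(5.3168) - (-0.63)(-3.3537)] / 27.87146224 = -5.462415 / 27.87146224 = -0.196
  phi_hat_2 = [gamma(0) gamma(2) - gamma(1)^2] / det = [(5.3168)(-3.3537) - (-0.63)^2] / 27.87146224 = -18.22785216 / 27.87146224 = -0.654
So phi_hat = [-0.1960, -0.6540].
Therefore phi_hat_2 = -0.6540.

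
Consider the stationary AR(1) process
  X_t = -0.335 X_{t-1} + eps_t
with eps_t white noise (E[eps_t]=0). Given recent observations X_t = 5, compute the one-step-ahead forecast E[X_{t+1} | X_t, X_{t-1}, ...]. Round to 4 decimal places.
E[X_{t+1} \mid \mathcal F_t] = -1.6750

For an AR(p) model X_t = c + sum_i phi_i X_{t-i} + eps_t, the
one-step-ahead conditional mean is
  E[X_{t+1} | X_t, ...] = c + sum_i phi_i X_{t+1-i}.
Substitute known values:
  E[X_{t+1} | ...] = (-0.335) * (5)
                   = -1.6750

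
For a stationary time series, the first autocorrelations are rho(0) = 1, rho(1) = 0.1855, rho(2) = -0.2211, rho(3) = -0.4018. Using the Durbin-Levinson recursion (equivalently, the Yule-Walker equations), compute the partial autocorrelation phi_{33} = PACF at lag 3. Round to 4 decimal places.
\phi_{33} = -0.3350

The PACF at lag k is phi_{kk}, the last component of the solution
to the Yule-Walker system G_k phi = r_k where
  (G_k)_{ij} = rho(|i - j|), (r_k)_i = rho(i), i,j = 1..k.
Equivalently, Durbin-Levinson gives phi_{kk} iteratively:
  phi_{11} = rho(1)
  phi_{kk} = [rho(k) - sum_{j=1..k-1} phi_{k-1,j} rho(k-j)]
            / [1 - sum_{j=1..k-1} phi_{k-1,j} rho(j)],
  phi_{k,j} = phi_{k-1,j} - phi_{kk} phi_{k-1,k-j},  j = 1..k-1.
Step k = 1:
  phi_11 = rho(1) = 0.1855.
Step k = 2:
  phi_22 = [rho(2) - phi_11 rho(1)] / [1 - phi_11 rho(1)] = [-0.2211 - (0.1855)(0.1855)] / [1 - (0.1855)(0.1855)]
         = -0.25551025 / 0.96558975 = -0.264616.
  Update: phi_21 = phi_11 - phi_22 phi_11 = 0.1855 - (-0.264616)(0.1855) = 0.234586.
Step k = 3:
  phi_33 = [rho(3) - phi_21 rho(2) - phi_22 rho(1)] / [1 - phi_21 rho(1) - phi_22 rho(2)]
    numerator   = -0.4018 - (0.234586)(-0.2211) - (-0.264616)(0.1855) = -0.30084677
    denominator = 1 - (0.234586)(0.1855) - (-0.264616)(-0.2211) = 0.89797772
  phi_33 = -0.30084677 / 0.89797772 = -0.335.
Therefore phi_{33} = -0.3350.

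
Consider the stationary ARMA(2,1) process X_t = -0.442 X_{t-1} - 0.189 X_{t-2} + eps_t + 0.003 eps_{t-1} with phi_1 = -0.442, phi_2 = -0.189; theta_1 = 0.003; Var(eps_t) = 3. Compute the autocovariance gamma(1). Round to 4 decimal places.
\gamma(1) = -1.3314

Multiply the model equation by X_{t-k} and take expectations. With theta_0 = psi_0 = 1 and psi_j the MA(infinity) weights, this gives
  gamma(k) - sum_i phi_i gamma(k-i) = c_k,
  c_k = sigma^2 * sum_{j=k..q} theta_j psi_{j-k}   (c_k = 0 for k > q),
using gamma(-m) = gamma(m).
psi-weights needed (psi_j = theta_j + sum_i phi_i psi_{j-i}):
  psi_1 = theta_1 + phi_1 = 0.003 + (-0.442) = -0.439
Right-hand sides:
  c_0 = sigma^2 (1 + theta_1 psi_1) = 3 * (1 + (0.003)(-0.439)) = 3 * 0.998683 = 2.996049
  c_1 = sigma^2 theta_1 = 3 * (0.003) = 0.009
  c_2 = 0
Equations for k = 0, 1, 2 (AR order 2, c_2 = 0):
  (E0) gamma(0) = phi_1 gamma(1) + phi_2 gamma(2) + c_0
  (E1) gamma(1) = phi_1 gamma(0) + phi_2 gamma(1) + c_1
  (E2) gamma(2) = phi_1 gamma(1) + phi_2 gamma(0)
From (E1): gamma(1) = A gamma(0) + B with
  A = phi_1 / (1 - phi_2) = -0.442 / 1.189 = -0.371741,   B = c_1 / (1 - phi_2) = 0.009 / 1.189 = 0.007569.
Insert (E2) into (E0): gamma(0) (1 - phi_2^2) = phi_1 (1 + phi_2) gamma(1) + c_0.
  phi_1 (1 + phi_2) = (-0.442)(0.811) = -0.358462,   1 - phi_2^2 = 0.964279.
Replace gamma(1) by A gamma(0) + B and collect gamma(0):
  gamma(0) [0.964279 - (-0.358462)(-0.371741)] = (-0.358462)(0.007569) + 2.996049
  gamma(0) * 0.831024 = 2.993336
  gamma(0) = 2.993336 / 0.831024 = 3.601985.
  gamma(1) = A gamma(0) + B = (-0.371741)(3.601985) + (0.007569) = -1.331436.
Therefore gamma(1) = -1.3314 (to 4 decimal places).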